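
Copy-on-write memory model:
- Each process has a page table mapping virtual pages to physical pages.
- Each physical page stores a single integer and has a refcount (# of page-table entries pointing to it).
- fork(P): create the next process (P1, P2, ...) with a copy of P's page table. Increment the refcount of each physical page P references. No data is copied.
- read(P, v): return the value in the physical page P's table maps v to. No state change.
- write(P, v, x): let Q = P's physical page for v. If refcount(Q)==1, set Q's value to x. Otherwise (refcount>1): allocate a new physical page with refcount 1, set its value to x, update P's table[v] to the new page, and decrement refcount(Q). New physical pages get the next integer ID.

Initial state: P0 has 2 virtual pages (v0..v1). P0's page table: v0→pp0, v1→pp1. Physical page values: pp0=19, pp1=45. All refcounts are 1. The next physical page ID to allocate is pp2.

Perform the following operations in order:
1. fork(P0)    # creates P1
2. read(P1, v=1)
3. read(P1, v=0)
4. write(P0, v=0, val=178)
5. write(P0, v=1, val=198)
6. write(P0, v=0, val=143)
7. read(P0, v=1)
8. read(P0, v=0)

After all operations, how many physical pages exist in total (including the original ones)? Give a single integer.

Answer: 4

Derivation:
Op 1: fork(P0) -> P1. 2 ppages; refcounts: pp0:2 pp1:2
Op 2: read(P1, v1) -> 45. No state change.
Op 3: read(P1, v0) -> 19. No state change.
Op 4: write(P0, v0, 178). refcount(pp0)=2>1 -> COPY to pp2. 3 ppages; refcounts: pp0:1 pp1:2 pp2:1
Op 5: write(P0, v1, 198). refcount(pp1)=2>1 -> COPY to pp3. 4 ppages; refcounts: pp0:1 pp1:1 pp2:1 pp3:1
Op 6: write(P0, v0, 143). refcount(pp2)=1 -> write in place. 4 ppages; refcounts: pp0:1 pp1:1 pp2:1 pp3:1
Op 7: read(P0, v1) -> 198. No state change.
Op 8: read(P0, v0) -> 143. No state change.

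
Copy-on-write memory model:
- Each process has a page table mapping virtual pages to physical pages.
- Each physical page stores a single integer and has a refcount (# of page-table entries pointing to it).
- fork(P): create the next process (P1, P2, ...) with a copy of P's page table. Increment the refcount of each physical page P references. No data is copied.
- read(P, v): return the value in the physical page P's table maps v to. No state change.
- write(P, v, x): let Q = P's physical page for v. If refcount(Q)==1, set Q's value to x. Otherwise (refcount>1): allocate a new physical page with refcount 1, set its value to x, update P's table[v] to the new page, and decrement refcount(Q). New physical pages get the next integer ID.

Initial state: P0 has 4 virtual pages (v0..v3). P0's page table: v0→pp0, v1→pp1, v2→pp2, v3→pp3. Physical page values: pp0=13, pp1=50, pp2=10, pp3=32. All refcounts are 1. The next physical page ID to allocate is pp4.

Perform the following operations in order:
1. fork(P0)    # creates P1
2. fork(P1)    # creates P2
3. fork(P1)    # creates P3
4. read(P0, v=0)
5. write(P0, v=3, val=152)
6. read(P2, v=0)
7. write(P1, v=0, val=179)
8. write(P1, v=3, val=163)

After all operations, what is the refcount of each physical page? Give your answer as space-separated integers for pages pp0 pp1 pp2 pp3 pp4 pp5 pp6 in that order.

Answer: 3 4 4 2 1 1 1

Derivation:
Op 1: fork(P0) -> P1. 4 ppages; refcounts: pp0:2 pp1:2 pp2:2 pp3:2
Op 2: fork(P1) -> P2. 4 ppages; refcounts: pp0:3 pp1:3 pp2:3 pp3:3
Op 3: fork(P1) -> P3. 4 ppages; refcounts: pp0:4 pp1:4 pp2:4 pp3:4
Op 4: read(P0, v0) -> 13. No state change.
Op 5: write(P0, v3, 152). refcount(pp3)=4>1 -> COPY to pp4. 5 ppages; refcounts: pp0:4 pp1:4 pp2:4 pp3:3 pp4:1
Op 6: read(P2, v0) -> 13. No state change.
Op 7: write(P1, v0, 179). refcount(pp0)=4>1 -> COPY to pp5. 6 ppages; refcounts: pp0:3 pp1:4 pp2:4 pp3:3 pp4:1 pp5:1
Op 8: write(P1, v3, 163). refcount(pp3)=3>1 -> COPY to pp6. 7 ppages; refcounts: pp0:3 pp1:4 pp2:4 pp3:2 pp4:1 pp5:1 pp6:1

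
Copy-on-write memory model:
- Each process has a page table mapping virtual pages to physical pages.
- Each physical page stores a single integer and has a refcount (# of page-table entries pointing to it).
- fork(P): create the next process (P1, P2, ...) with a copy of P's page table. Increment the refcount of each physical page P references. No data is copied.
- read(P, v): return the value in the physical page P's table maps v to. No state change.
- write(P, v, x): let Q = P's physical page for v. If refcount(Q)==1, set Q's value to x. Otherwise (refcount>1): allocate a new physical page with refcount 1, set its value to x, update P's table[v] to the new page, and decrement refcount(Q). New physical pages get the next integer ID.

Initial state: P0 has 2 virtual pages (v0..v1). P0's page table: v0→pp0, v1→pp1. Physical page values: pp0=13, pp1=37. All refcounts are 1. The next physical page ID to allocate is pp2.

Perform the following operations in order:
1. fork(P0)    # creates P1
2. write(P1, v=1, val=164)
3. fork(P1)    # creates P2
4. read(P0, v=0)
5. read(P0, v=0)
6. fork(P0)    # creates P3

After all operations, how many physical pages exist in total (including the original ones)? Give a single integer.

Answer: 3

Derivation:
Op 1: fork(P0) -> P1. 2 ppages; refcounts: pp0:2 pp1:2
Op 2: write(P1, v1, 164). refcount(pp1)=2>1 -> COPY to pp2. 3 ppages; refcounts: pp0:2 pp1:1 pp2:1
Op 3: fork(P1) -> P2. 3 ppages; refcounts: pp0:3 pp1:1 pp2:2
Op 4: read(P0, v0) -> 13. No state change.
Op 5: read(P0, v0) -> 13. No state change.
Op 6: fork(P0) -> P3. 3 ppages; refcounts: pp0:4 pp1:2 pp2:2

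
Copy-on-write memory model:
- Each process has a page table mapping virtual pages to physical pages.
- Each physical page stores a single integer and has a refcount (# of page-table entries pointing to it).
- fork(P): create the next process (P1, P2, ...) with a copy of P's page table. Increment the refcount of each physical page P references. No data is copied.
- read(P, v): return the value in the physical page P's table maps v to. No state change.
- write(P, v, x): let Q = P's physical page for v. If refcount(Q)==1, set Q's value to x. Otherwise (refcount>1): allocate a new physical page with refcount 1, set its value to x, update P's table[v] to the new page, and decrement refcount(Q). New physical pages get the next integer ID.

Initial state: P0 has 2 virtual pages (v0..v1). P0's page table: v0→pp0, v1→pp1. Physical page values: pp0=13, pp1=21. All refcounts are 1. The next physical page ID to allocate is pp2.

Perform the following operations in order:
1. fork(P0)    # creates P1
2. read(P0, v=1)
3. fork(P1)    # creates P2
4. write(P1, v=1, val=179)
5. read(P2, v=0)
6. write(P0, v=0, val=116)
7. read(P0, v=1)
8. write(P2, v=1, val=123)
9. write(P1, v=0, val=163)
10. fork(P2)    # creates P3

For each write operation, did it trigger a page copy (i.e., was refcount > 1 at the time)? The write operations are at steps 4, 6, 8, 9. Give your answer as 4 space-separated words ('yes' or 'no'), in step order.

Op 1: fork(P0) -> P1. 2 ppages; refcounts: pp0:2 pp1:2
Op 2: read(P0, v1) -> 21. No state change.
Op 3: fork(P1) -> P2. 2 ppages; refcounts: pp0:3 pp1:3
Op 4: write(P1, v1, 179). refcount(pp1)=3>1 -> COPY to pp2. 3 ppages; refcounts: pp0:3 pp1:2 pp2:1
Op 5: read(P2, v0) -> 13. No state change.
Op 6: write(P0, v0, 116). refcount(pp0)=3>1 -> COPY to pp3. 4 ppages; refcounts: pp0:2 pp1:2 pp2:1 pp3:1
Op 7: read(P0, v1) -> 21. No state change.
Op 8: write(P2, v1, 123). refcount(pp1)=2>1 -> COPY to pp4. 5 ppages; refcounts: pp0:2 pp1:1 pp2:1 pp3:1 pp4:1
Op 9: write(P1, v0, 163). refcount(pp0)=2>1 -> COPY to pp5. 6 ppages; refcounts: pp0:1 pp1:1 pp2:1 pp3:1 pp4:1 pp5:1
Op 10: fork(P2) -> P3. 6 ppages; refcounts: pp0:2 pp1:1 pp2:1 pp3:1 pp4:2 pp5:1

yes yes yes yes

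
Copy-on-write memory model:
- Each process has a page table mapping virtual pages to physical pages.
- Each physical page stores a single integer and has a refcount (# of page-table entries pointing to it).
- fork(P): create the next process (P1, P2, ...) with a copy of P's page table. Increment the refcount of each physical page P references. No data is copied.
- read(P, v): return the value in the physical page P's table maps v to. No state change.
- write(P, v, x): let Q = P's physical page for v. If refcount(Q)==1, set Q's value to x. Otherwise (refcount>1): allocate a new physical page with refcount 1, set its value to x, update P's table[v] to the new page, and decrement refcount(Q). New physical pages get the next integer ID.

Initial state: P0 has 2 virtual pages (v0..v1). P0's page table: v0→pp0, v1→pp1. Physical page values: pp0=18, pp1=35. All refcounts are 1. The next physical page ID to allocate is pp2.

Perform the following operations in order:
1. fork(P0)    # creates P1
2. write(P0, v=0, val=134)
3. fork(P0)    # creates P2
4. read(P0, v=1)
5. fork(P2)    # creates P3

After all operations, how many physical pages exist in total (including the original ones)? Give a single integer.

Op 1: fork(P0) -> P1. 2 ppages; refcounts: pp0:2 pp1:2
Op 2: write(P0, v0, 134). refcount(pp0)=2>1 -> COPY to pp2. 3 ppages; refcounts: pp0:1 pp1:2 pp2:1
Op 3: fork(P0) -> P2. 3 ppages; refcounts: pp0:1 pp1:3 pp2:2
Op 4: read(P0, v1) -> 35. No state change.
Op 5: fork(P2) -> P3. 3 ppages; refcounts: pp0:1 pp1:4 pp2:3

Answer: 3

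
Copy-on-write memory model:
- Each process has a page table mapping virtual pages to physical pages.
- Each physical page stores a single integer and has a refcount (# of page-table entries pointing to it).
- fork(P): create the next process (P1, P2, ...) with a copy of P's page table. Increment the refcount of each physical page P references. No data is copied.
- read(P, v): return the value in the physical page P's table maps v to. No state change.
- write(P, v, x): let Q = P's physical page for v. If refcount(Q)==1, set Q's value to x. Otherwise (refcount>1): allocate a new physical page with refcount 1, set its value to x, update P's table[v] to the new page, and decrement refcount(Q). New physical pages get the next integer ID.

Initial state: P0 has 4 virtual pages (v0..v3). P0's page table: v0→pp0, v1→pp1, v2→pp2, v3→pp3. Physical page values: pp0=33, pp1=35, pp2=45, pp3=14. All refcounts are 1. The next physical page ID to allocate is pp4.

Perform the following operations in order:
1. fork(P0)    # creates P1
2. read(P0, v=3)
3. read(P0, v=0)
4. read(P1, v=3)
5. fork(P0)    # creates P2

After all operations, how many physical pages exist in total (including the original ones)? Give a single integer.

Op 1: fork(P0) -> P1. 4 ppages; refcounts: pp0:2 pp1:2 pp2:2 pp3:2
Op 2: read(P0, v3) -> 14. No state change.
Op 3: read(P0, v0) -> 33. No state change.
Op 4: read(P1, v3) -> 14. No state change.
Op 5: fork(P0) -> P2. 4 ppages; refcounts: pp0:3 pp1:3 pp2:3 pp3:3

Answer: 4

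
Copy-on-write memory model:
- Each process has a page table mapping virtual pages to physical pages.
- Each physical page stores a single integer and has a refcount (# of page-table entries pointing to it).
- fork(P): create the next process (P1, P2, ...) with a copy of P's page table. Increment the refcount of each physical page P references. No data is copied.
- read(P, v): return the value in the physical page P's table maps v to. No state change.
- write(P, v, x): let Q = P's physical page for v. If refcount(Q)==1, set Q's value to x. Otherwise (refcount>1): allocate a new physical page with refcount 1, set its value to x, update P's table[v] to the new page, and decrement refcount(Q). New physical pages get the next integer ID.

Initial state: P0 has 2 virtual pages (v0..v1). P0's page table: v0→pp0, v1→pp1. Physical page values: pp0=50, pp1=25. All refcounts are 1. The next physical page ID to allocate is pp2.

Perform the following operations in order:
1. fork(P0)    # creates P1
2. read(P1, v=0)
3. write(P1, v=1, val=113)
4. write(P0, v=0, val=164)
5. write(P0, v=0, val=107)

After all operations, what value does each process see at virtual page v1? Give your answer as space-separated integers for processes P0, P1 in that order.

Op 1: fork(P0) -> P1. 2 ppages; refcounts: pp0:2 pp1:2
Op 2: read(P1, v0) -> 50. No state change.
Op 3: write(P1, v1, 113). refcount(pp1)=2>1 -> COPY to pp2. 3 ppages; refcounts: pp0:2 pp1:1 pp2:1
Op 4: write(P0, v0, 164). refcount(pp0)=2>1 -> COPY to pp3. 4 ppages; refcounts: pp0:1 pp1:1 pp2:1 pp3:1
Op 5: write(P0, v0, 107). refcount(pp3)=1 -> write in place. 4 ppages; refcounts: pp0:1 pp1:1 pp2:1 pp3:1
P0: v1 -> pp1 = 25
P1: v1 -> pp2 = 113

Answer: 25 113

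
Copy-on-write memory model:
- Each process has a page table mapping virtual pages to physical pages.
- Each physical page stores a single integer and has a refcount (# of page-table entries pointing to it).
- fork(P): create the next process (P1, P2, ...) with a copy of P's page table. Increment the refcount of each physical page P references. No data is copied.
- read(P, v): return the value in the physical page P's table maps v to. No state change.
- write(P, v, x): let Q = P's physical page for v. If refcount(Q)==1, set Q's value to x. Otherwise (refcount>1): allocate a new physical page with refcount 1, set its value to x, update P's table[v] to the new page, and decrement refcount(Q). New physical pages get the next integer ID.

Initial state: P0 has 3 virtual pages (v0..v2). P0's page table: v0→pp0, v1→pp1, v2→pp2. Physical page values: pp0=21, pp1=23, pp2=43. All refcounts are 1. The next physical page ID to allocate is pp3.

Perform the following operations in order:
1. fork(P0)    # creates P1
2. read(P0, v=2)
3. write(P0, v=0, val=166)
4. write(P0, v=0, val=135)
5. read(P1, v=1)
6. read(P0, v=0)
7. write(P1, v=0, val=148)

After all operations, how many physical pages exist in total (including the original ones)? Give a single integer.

Answer: 4

Derivation:
Op 1: fork(P0) -> P1. 3 ppages; refcounts: pp0:2 pp1:2 pp2:2
Op 2: read(P0, v2) -> 43. No state change.
Op 3: write(P0, v0, 166). refcount(pp0)=2>1 -> COPY to pp3. 4 ppages; refcounts: pp0:1 pp1:2 pp2:2 pp3:1
Op 4: write(P0, v0, 135). refcount(pp3)=1 -> write in place. 4 ppages; refcounts: pp0:1 pp1:2 pp2:2 pp3:1
Op 5: read(P1, v1) -> 23. No state change.
Op 6: read(P0, v0) -> 135. No state change.
Op 7: write(P1, v0, 148). refcount(pp0)=1 -> write in place. 4 ppages; refcounts: pp0:1 pp1:2 pp2:2 pp3:1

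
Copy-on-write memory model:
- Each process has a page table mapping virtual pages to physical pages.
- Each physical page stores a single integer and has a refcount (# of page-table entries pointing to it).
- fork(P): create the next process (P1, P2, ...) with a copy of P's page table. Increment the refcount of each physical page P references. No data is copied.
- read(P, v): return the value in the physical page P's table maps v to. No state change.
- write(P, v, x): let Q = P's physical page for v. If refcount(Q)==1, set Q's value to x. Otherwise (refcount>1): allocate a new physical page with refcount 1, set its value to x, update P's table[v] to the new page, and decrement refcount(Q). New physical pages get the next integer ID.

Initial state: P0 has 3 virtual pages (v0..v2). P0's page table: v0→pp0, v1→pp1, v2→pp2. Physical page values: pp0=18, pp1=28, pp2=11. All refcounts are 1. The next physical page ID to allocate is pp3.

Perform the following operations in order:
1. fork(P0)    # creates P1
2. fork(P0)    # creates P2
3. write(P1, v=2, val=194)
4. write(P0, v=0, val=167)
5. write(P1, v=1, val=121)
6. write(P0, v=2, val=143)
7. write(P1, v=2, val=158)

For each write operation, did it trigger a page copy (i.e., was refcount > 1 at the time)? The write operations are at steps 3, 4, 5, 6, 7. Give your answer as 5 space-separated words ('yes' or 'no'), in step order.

Op 1: fork(P0) -> P1. 3 ppages; refcounts: pp0:2 pp1:2 pp2:2
Op 2: fork(P0) -> P2. 3 ppages; refcounts: pp0:3 pp1:3 pp2:3
Op 3: write(P1, v2, 194). refcount(pp2)=3>1 -> COPY to pp3. 4 ppages; refcounts: pp0:3 pp1:3 pp2:2 pp3:1
Op 4: write(P0, v0, 167). refcount(pp0)=3>1 -> COPY to pp4. 5 ppages; refcounts: pp0:2 pp1:3 pp2:2 pp3:1 pp4:1
Op 5: write(P1, v1, 121). refcount(pp1)=3>1 -> COPY to pp5. 6 ppages; refcounts: pp0:2 pp1:2 pp2:2 pp3:1 pp4:1 pp5:1
Op 6: write(P0, v2, 143). refcount(pp2)=2>1 -> COPY to pp6. 7 ppages; refcounts: pp0:2 pp1:2 pp2:1 pp3:1 pp4:1 pp5:1 pp6:1
Op 7: write(P1, v2, 158). refcount(pp3)=1 -> write in place. 7 ppages; refcounts: pp0:2 pp1:2 pp2:1 pp3:1 pp4:1 pp5:1 pp6:1

yes yes yes yes no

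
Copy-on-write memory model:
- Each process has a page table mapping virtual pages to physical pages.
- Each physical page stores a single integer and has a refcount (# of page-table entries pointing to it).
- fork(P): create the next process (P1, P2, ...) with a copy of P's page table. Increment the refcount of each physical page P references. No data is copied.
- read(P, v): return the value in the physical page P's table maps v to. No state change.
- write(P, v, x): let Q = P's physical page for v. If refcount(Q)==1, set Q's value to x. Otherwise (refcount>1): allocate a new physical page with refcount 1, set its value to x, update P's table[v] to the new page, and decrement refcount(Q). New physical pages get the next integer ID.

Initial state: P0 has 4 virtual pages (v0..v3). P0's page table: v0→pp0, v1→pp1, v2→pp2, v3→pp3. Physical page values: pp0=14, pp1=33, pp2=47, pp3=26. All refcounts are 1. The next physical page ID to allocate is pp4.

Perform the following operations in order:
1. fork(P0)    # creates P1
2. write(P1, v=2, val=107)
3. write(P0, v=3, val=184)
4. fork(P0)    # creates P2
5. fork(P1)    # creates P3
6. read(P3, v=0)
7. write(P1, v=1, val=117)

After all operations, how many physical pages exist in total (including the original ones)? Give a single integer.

Op 1: fork(P0) -> P1. 4 ppages; refcounts: pp0:2 pp1:2 pp2:2 pp3:2
Op 2: write(P1, v2, 107). refcount(pp2)=2>1 -> COPY to pp4. 5 ppages; refcounts: pp0:2 pp1:2 pp2:1 pp3:2 pp4:1
Op 3: write(P0, v3, 184). refcount(pp3)=2>1 -> COPY to pp5. 6 ppages; refcounts: pp0:2 pp1:2 pp2:1 pp3:1 pp4:1 pp5:1
Op 4: fork(P0) -> P2. 6 ppages; refcounts: pp0:3 pp1:3 pp2:2 pp3:1 pp4:1 pp5:2
Op 5: fork(P1) -> P3. 6 ppages; refcounts: pp0:4 pp1:4 pp2:2 pp3:2 pp4:2 pp5:2
Op 6: read(P3, v0) -> 14. No state change.
Op 7: write(P1, v1, 117). refcount(pp1)=4>1 -> COPY to pp6. 7 ppages; refcounts: pp0:4 pp1:3 pp2:2 pp3:2 pp4:2 pp5:2 pp6:1

Answer: 7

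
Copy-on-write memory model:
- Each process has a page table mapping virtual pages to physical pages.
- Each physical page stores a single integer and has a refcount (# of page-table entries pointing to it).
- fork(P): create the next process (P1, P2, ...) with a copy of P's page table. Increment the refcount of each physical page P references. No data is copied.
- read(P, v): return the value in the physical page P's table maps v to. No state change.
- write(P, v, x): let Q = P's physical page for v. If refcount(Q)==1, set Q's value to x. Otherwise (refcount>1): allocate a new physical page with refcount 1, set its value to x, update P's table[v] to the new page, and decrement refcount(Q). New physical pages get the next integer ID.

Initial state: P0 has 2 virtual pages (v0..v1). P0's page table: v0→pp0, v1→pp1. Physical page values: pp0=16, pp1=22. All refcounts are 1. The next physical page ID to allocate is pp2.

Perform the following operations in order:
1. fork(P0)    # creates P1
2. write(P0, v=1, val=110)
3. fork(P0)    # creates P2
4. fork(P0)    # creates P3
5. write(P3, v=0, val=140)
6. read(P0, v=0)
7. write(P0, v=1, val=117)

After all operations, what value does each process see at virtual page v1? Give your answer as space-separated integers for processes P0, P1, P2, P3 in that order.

Op 1: fork(P0) -> P1. 2 ppages; refcounts: pp0:2 pp1:2
Op 2: write(P0, v1, 110). refcount(pp1)=2>1 -> COPY to pp2. 3 ppages; refcounts: pp0:2 pp1:1 pp2:1
Op 3: fork(P0) -> P2. 3 ppages; refcounts: pp0:3 pp1:1 pp2:2
Op 4: fork(P0) -> P3. 3 ppages; refcounts: pp0:4 pp1:1 pp2:3
Op 5: write(P3, v0, 140). refcount(pp0)=4>1 -> COPY to pp3. 4 ppages; refcounts: pp0:3 pp1:1 pp2:3 pp3:1
Op 6: read(P0, v0) -> 16. No state change.
Op 7: write(P0, v1, 117). refcount(pp2)=3>1 -> COPY to pp4. 5 ppages; refcounts: pp0:3 pp1:1 pp2:2 pp3:1 pp4:1
P0: v1 -> pp4 = 117
P1: v1 -> pp1 = 22
P2: v1 -> pp2 = 110
P3: v1 -> pp2 = 110

Answer: 117 22 110 110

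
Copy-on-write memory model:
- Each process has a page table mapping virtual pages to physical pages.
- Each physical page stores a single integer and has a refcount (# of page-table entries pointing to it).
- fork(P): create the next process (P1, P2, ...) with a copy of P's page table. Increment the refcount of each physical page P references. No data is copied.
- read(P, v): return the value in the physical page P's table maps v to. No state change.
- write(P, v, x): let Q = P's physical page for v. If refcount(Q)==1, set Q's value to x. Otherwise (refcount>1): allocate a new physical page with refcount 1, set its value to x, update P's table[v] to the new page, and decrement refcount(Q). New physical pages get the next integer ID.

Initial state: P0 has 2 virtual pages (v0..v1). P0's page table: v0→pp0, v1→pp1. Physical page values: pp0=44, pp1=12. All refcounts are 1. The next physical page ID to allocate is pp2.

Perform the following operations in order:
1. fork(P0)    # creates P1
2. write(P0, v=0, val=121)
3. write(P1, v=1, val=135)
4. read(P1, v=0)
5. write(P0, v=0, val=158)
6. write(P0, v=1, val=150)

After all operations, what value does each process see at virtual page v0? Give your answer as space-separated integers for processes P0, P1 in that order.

Answer: 158 44

Derivation:
Op 1: fork(P0) -> P1. 2 ppages; refcounts: pp0:2 pp1:2
Op 2: write(P0, v0, 121). refcount(pp0)=2>1 -> COPY to pp2. 3 ppages; refcounts: pp0:1 pp1:2 pp2:1
Op 3: write(P1, v1, 135). refcount(pp1)=2>1 -> COPY to pp3. 4 ppages; refcounts: pp0:1 pp1:1 pp2:1 pp3:1
Op 4: read(P1, v0) -> 44. No state change.
Op 5: write(P0, v0, 158). refcount(pp2)=1 -> write in place. 4 ppages; refcounts: pp0:1 pp1:1 pp2:1 pp3:1
Op 6: write(P0, v1, 150). refcount(pp1)=1 -> write in place. 4 ppages; refcounts: pp0:1 pp1:1 pp2:1 pp3:1
P0: v0 -> pp2 = 158
P1: v0 -> pp0 = 44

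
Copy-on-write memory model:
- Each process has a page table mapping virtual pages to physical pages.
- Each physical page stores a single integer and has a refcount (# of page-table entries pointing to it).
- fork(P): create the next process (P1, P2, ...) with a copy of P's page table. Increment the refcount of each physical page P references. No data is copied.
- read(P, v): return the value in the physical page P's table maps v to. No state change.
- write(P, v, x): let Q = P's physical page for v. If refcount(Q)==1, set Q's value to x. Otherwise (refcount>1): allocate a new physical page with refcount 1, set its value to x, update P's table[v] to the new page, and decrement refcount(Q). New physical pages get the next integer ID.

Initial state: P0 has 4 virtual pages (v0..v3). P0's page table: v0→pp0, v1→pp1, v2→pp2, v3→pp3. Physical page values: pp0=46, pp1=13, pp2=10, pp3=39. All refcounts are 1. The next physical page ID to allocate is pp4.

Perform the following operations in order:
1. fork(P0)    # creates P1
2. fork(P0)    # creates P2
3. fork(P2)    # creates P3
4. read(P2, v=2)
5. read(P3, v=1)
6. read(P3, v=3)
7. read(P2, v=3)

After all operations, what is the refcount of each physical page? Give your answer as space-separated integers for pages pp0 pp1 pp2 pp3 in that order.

Answer: 4 4 4 4

Derivation:
Op 1: fork(P0) -> P1. 4 ppages; refcounts: pp0:2 pp1:2 pp2:2 pp3:2
Op 2: fork(P0) -> P2. 4 ppages; refcounts: pp0:3 pp1:3 pp2:3 pp3:3
Op 3: fork(P2) -> P3. 4 ppages; refcounts: pp0:4 pp1:4 pp2:4 pp3:4
Op 4: read(P2, v2) -> 10. No state change.
Op 5: read(P3, v1) -> 13. No state change.
Op 6: read(P3, v3) -> 39. No state change.
Op 7: read(P2, v3) -> 39. No state change.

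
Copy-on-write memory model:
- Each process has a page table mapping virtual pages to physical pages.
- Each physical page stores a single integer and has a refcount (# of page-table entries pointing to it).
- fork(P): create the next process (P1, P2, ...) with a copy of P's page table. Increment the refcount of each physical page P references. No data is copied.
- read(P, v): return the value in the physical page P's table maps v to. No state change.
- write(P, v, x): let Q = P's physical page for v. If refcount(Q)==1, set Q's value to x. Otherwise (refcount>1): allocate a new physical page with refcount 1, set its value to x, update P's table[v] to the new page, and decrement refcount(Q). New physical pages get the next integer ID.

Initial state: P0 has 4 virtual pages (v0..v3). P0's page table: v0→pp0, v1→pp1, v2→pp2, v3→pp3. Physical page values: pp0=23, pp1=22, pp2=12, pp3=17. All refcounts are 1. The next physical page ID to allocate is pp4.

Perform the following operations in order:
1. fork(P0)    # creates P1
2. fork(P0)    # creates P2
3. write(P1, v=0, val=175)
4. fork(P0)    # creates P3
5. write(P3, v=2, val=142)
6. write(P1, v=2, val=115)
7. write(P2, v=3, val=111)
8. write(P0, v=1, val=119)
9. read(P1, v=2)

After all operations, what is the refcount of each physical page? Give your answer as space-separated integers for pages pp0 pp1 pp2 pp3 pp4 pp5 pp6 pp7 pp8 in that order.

Answer: 3 3 2 3 1 1 1 1 1

Derivation:
Op 1: fork(P0) -> P1. 4 ppages; refcounts: pp0:2 pp1:2 pp2:2 pp3:2
Op 2: fork(P0) -> P2. 4 ppages; refcounts: pp0:3 pp1:3 pp2:3 pp3:3
Op 3: write(P1, v0, 175). refcount(pp0)=3>1 -> COPY to pp4. 5 ppages; refcounts: pp0:2 pp1:3 pp2:3 pp3:3 pp4:1
Op 4: fork(P0) -> P3. 5 ppages; refcounts: pp0:3 pp1:4 pp2:4 pp3:4 pp4:1
Op 5: write(P3, v2, 142). refcount(pp2)=4>1 -> COPY to pp5. 6 ppages; refcounts: pp0:3 pp1:4 pp2:3 pp3:4 pp4:1 pp5:1
Op 6: write(P1, v2, 115). refcount(pp2)=3>1 -> COPY to pp6. 7 ppages; refcounts: pp0:3 pp1:4 pp2:2 pp3:4 pp4:1 pp5:1 pp6:1
Op 7: write(P2, v3, 111). refcount(pp3)=4>1 -> COPY to pp7. 8 ppages; refcounts: pp0:3 pp1:4 pp2:2 pp3:3 pp4:1 pp5:1 pp6:1 pp7:1
Op 8: write(P0, v1, 119). refcount(pp1)=4>1 -> COPY to pp8. 9 ppages; refcounts: pp0:3 pp1:3 pp2:2 pp3:3 pp4:1 pp5:1 pp6:1 pp7:1 pp8:1
Op 9: read(P1, v2) -> 115. No state change.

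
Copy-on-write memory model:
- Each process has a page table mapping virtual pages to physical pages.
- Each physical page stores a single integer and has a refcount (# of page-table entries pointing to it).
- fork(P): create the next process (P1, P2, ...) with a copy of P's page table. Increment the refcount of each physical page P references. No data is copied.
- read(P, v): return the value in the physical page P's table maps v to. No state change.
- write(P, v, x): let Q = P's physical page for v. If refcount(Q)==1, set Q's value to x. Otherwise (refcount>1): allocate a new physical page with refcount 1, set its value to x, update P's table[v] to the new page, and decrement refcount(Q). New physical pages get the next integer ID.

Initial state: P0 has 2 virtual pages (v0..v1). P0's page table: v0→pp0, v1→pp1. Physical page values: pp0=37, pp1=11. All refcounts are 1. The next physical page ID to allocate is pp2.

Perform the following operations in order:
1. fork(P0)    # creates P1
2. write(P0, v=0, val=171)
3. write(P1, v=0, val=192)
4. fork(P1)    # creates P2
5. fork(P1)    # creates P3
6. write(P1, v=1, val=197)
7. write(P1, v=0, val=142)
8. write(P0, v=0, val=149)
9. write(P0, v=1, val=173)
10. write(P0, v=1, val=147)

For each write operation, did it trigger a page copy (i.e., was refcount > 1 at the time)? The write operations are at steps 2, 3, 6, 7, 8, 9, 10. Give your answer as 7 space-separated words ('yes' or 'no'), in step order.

Op 1: fork(P0) -> P1. 2 ppages; refcounts: pp0:2 pp1:2
Op 2: write(P0, v0, 171). refcount(pp0)=2>1 -> COPY to pp2. 3 ppages; refcounts: pp0:1 pp1:2 pp2:1
Op 3: write(P1, v0, 192). refcount(pp0)=1 -> write in place. 3 ppages; refcounts: pp0:1 pp1:2 pp2:1
Op 4: fork(P1) -> P2. 3 ppages; refcounts: pp0:2 pp1:3 pp2:1
Op 5: fork(P1) -> P3. 3 ppages; refcounts: pp0:3 pp1:4 pp2:1
Op 6: write(P1, v1, 197). refcount(pp1)=4>1 -> COPY to pp3. 4 ppages; refcounts: pp0:3 pp1:3 pp2:1 pp3:1
Op 7: write(P1, v0, 142). refcount(pp0)=3>1 -> COPY to pp4. 5 ppages; refcounts: pp0:2 pp1:3 pp2:1 pp3:1 pp4:1
Op 8: write(P0, v0, 149). refcount(pp2)=1 -> write in place. 5 ppages; refcounts: pp0:2 pp1:3 pp2:1 pp3:1 pp4:1
Op 9: write(P0, v1, 173). refcount(pp1)=3>1 -> COPY to pp5. 6 ppages; refcounts: pp0:2 pp1:2 pp2:1 pp3:1 pp4:1 pp5:1
Op 10: write(P0, v1, 147). refcount(pp5)=1 -> write in place. 6 ppages; refcounts: pp0:2 pp1:2 pp2:1 pp3:1 pp4:1 pp5:1

yes no yes yes no yes no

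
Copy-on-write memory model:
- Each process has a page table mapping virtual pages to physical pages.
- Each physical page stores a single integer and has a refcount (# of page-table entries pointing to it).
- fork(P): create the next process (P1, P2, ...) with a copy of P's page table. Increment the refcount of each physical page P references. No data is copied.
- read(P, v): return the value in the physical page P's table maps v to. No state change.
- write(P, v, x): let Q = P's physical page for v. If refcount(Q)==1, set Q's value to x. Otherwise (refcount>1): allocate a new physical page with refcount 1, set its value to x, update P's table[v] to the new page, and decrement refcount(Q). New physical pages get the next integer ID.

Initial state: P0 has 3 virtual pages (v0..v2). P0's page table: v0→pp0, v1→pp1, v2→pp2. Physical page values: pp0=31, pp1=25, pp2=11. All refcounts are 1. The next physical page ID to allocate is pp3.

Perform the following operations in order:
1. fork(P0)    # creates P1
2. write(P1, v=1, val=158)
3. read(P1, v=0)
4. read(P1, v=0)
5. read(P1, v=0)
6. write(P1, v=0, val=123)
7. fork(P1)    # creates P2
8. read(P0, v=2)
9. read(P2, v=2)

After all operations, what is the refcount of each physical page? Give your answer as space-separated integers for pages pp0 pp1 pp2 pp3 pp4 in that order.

Answer: 1 1 3 2 2

Derivation:
Op 1: fork(P0) -> P1. 3 ppages; refcounts: pp0:2 pp1:2 pp2:2
Op 2: write(P1, v1, 158). refcount(pp1)=2>1 -> COPY to pp3. 4 ppages; refcounts: pp0:2 pp1:1 pp2:2 pp3:1
Op 3: read(P1, v0) -> 31. No state change.
Op 4: read(P1, v0) -> 31. No state change.
Op 5: read(P1, v0) -> 31. No state change.
Op 6: write(P1, v0, 123). refcount(pp0)=2>1 -> COPY to pp4. 5 ppages; refcounts: pp0:1 pp1:1 pp2:2 pp3:1 pp4:1
Op 7: fork(P1) -> P2. 5 ppages; refcounts: pp0:1 pp1:1 pp2:3 pp3:2 pp4:2
Op 8: read(P0, v2) -> 11. No state change.
Op 9: read(P2, v2) -> 11. No state change.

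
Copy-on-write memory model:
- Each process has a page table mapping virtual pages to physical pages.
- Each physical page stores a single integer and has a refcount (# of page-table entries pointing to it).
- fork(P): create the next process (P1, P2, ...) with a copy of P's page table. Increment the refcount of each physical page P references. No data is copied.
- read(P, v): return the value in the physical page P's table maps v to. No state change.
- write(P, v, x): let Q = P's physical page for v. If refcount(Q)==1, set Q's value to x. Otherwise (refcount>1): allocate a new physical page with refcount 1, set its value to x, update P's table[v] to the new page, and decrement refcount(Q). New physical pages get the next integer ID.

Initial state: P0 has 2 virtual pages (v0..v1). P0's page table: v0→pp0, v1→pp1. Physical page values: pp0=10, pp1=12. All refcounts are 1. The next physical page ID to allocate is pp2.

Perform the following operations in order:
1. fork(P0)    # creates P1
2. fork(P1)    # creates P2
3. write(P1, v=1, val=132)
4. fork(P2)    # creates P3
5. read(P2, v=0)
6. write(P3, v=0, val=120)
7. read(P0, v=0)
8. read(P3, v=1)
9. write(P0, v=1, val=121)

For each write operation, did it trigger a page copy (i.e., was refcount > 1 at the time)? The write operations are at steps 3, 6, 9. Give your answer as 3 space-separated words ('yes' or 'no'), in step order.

Op 1: fork(P0) -> P1. 2 ppages; refcounts: pp0:2 pp1:2
Op 2: fork(P1) -> P2. 2 ppages; refcounts: pp0:3 pp1:3
Op 3: write(P1, v1, 132). refcount(pp1)=3>1 -> COPY to pp2. 3 ppages; refcounts: pp0:3 pp1:2 pp2:1
Op 4: fork(P2) -> P3. 3 ppages; refcounts: pp0:4 pp1:3 pp2:1
Op 5: read(P2, v0) -> 10. No state change.
Op 6: write(P3, v0, 120). refcount(pp0)=4>1 -> COPY to pp3. 4 ppages; refcounts: pp0:3 pp1:3 pp2:1 pp3:1
Op 7: read(P0, v0) -> 10. No state change.
Op 8: read(P3, v1) -> 12. No state change.
Op 9: write(P0, v1, 121). refcount(pp1)=3>1 -> COPY to pp4. 5 ppages; refcounts: pp0:3 pp1:2 pp2:1 pp3:1 pp4:1

yes yes yes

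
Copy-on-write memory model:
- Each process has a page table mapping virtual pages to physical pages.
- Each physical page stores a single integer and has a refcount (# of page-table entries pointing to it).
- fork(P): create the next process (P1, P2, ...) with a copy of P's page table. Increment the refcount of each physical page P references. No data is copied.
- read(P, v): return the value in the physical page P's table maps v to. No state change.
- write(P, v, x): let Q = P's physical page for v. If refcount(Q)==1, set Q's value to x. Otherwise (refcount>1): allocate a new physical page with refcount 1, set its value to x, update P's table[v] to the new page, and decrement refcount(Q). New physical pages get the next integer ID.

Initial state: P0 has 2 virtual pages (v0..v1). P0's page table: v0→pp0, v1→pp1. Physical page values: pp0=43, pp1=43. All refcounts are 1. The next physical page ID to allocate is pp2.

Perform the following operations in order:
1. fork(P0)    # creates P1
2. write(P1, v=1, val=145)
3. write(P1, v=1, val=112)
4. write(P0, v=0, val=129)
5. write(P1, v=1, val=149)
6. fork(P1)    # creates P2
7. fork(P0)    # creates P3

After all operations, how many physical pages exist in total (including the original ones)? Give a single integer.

Answer: 4

Derivation:
Op 1: fork(P0) -> P1. 2 ppages; refcounts: pp0:2 pp1:2
Op 2: write(P1, v1, 145). refcount(pp1)=2>1 -> COPY to pp2. 3 ppages; refcounts: pp0:2 pp1:1 pp2:1
Op 3: write(P1, v1, 112). refcount(pp2)=1 -> write in place. 3 ppages; refcounts: pp0:2 pp1:1 pp2:1
Op 4: write(P0, v0, 129). refcount(pp0)=2>1 -> COPY to pp3. 4 ppages; refcounts: pp0:1 pp1:1 pp2:1 pp3:1
Op 5: write(P1, v1, 149). refcount(pp2)=1 -> write in place. 4 ppages; refcounts: pp0:1 pp1:1 pp2:1 pp3:1
Op 6: fork(P1) -> P2. 4 ppages; refcounts: pp0:2 pp1:1 pp2:2 pp3:1
Op 7: fork(P0) -> P3. 4 ppages; refcounts: pp0:2 pp1:2 pp2:2 pp3:2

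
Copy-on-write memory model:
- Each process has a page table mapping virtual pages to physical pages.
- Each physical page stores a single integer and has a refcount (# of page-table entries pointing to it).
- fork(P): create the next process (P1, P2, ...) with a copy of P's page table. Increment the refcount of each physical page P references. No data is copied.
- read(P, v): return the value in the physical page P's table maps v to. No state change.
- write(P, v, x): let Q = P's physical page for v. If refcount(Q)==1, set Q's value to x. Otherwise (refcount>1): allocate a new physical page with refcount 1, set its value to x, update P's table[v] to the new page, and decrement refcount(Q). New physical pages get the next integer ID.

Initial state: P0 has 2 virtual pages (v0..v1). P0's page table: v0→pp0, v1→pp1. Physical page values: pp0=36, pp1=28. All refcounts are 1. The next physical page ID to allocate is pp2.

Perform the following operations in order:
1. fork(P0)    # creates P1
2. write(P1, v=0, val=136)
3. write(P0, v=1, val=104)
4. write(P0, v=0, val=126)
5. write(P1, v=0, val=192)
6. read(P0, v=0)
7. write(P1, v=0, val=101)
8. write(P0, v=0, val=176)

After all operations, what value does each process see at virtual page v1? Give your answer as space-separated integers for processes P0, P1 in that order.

Answer: 104 28

Derivation:
Op 1: fork(P0) -> P1. 2 ppages; refcounts: pp0:2 pp1:2
Op 2: write(P1, v0, 136). refcount(pp0)=2>1 -> COPY to pp2. 3 ppages; refcounts: pp0:1 pp1:2 pp2:1
Op 3: write(P0, v1, 104). refcount(pp1)=2>1 -> COPY to pp3. 4 ppages; refcounts: pp0:1 pp1:1 pp2:1 pp3:1
Op 4: write(P0, v0, 126). refcount(pp0)=1 -> write in place. 4 ppages; refcounts: pp0:1 pp1:1 pp2:1 pp3:1
Op 5: write(P1, v0, 192). refcount(pp2)=1 -> write in place. 4 ppages; refcounts: pp0:1 pp1:1 pp2:1 pp3:1
Op 6: read(P0, v0) -> 126. No state change.
Op 7: write(P1, v0, 101). refcount(pp2)=1 -> write in place. 4 ppages; refcounts: pp0:1 pp1:1 pp2:1 pp3:1
Op 8: write(P0, v0, 176). refcount(pp0)=1 -> write in place. 4 ppages; refcounts: pp0:1 pp1:1 pp2:1 pp3:1
P0: v1 -> pp3 = 104
P1: v1 -> pp1 = 28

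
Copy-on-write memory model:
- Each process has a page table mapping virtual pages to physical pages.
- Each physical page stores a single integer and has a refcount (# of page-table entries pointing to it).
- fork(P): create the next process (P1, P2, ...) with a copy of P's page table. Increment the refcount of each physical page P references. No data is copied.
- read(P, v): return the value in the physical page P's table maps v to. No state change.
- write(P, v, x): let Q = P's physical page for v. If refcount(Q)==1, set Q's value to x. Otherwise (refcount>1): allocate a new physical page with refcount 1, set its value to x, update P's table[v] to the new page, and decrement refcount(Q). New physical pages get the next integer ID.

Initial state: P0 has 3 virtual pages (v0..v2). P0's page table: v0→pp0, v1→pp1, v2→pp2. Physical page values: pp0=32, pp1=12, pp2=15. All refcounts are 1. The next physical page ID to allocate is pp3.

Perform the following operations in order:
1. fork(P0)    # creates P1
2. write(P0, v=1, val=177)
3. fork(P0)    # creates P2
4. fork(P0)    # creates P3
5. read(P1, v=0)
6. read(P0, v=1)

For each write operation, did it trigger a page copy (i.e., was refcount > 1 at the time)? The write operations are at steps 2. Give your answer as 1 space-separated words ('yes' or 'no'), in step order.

Op 1: fork(P0) -> P1. 3 ppages; refcounts: pp0:2 pp1:2 pp2:2
Op 2: write(P0, v1, 177). refcount(pp1)=2>1 -> COPY to pp3. 4 ppages; refcounts: pp0:2 pp1:1 pp2:2 pp3:1
Op 3: fork(P0) -> P2. 4 ppages; refcounts: pp0:3 pp1:1 pp2:3 pp3:2
Op 4: fork(P0) -> P3. 4 ppages; refcounts: pp0:4 pp1:1 pp2:4 pp3:3
Op 5: read(P1, v0) -> 32. No state change.
Op 6: read(P0, v1) -> 177. No state change.

yes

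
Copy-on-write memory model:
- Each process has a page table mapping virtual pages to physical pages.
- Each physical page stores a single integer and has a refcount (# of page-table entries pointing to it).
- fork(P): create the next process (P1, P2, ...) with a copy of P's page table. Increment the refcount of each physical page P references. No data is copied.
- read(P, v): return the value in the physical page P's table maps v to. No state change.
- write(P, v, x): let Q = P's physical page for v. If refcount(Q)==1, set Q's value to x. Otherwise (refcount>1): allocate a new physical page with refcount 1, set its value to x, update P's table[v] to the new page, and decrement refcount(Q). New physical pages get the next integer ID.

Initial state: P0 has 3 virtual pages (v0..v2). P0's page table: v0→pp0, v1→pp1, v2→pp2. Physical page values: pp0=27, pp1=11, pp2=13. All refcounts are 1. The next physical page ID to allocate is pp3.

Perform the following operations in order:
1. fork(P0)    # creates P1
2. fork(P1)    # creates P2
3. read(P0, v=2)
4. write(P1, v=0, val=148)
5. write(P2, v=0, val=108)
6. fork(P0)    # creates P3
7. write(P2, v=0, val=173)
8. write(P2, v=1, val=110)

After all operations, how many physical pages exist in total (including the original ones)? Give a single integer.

Op 1: fork(P0) -> P1. 3 ppages; refcounts: pp0:2 pp1:2 pp2:2
Op 2: fork(P1) -> P2. 3 ppages; refcounts: pp0:3 pp1:3 pp2:3
Op 3: read(P0, v2) -> 13. No state change.
Op 4: write(P1, v0, 148). refcount(pp0)=3>1 -> COPY to pp3. 4 ppages; refcounts: pp0:2 pp1:3 pp2:3 pp3:1
Op 5: write(P2, v0, 108). refcount(pp0)=2>1 -> COPY to pp4. 5 ppages; refcounts: pp0:1 pp1:3 pp2:3 pp3:1 pp4:1
Op 6: fork(P0) -> P3. 5 ppages; refcounts: pp0:2 pp1:4 pp2:4 pp3:1 pp4:1
Op 7: write(P2, v0, 173). refcount(pp4)=1 -> write in place. 5 ppages; refcounts: pp0:2 pp1:4 pp2:4 pp3:1 pp4:1
Op 8: write(P2, v1, 110). refcount(pp1)=4>1 -> COPY to pp5. 6 ppages; refcounts: pp0:2 pp1:3 pp2:4 pp3:1 pp4:1 pp5:1

Answer: 6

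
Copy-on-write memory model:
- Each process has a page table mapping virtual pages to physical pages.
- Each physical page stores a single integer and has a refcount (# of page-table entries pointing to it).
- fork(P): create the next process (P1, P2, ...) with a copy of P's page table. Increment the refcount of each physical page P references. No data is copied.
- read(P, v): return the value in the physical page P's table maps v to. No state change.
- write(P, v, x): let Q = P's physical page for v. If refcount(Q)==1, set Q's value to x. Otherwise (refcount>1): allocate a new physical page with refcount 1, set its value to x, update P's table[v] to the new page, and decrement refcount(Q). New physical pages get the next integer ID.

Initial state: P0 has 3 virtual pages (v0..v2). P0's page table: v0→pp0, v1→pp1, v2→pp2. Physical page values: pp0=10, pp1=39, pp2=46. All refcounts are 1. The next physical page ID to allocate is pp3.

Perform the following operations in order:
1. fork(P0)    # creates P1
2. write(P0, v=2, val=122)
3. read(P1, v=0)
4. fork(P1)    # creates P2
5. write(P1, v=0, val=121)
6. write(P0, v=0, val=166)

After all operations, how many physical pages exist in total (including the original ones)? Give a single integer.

Op 1: fork(P0) -> P1. 3 ppages; refcounts: pp0:2 pp1:2 pp2:2
Op 2: write(P0, v2, 122). refcount(pp2)=2>1 -> COPY to pp3. 4 ppages; refcounts: pp0:2 pp1:2 pp2:1 pp3:1
Op 3: read(P1, v0) -> 10. No state change.
Op 4: fork(P1) -> P2. 4 ppages; refcounts: pp0:3 pp1:3 pp2:2 pp3:1
Op 5: write(P1, v0, 121). refcount(pp0)=3>1 -> COPY to pp4. 5 ppages; refcounts: pp0:2 pp1:3 pp2:2 pp3:1 pp4:1
Op 6: write(P0, v0, 166). refcount(pp0)=2>1 -> COPY to pp5. 6 ppages; refcounts: pp0:1 pp1:3 pp2:2 pp3:1 pp4:1 pp5:1

Answer: 6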